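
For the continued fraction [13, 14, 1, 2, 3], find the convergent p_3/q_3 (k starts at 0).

Using pₖ = aₖpₖ₋₁ + pₖ₋₂, qₖ = aₖqₖ₋₁ + qₖ₋₂ (with p₋₁=1, p₋₂=0, q₋₁=0, q₋₂=1):
  k=0: a=13, p=13, q=1
  k=1: a=14, p=183, q=14
  k=2: a=1, p=196, q=15
  k=3: a=2, p=575, q=44

575/44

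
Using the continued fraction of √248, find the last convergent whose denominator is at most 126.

1937/123

√248 = [15; 1, 2, 1, 30, …] (period length 4).
Convergents:
  p_0/q_0 = 15/1
  p_1/q_1 = 16/1
  p_2/q_2 = 47/3
  p_3/q_3 = 63/4
  p_4/q_4 = 1937/123
  p_5/q_5 = 2000/127
q_4 = 123 ≤ 126 < 127 = q_5, so the answer is 1937/123.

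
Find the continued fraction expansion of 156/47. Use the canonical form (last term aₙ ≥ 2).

[3; 3, 7, 2]

156 = 3*47 + 15
47 = 3*15 + 2
15 = 7*2 + 1
2 = 2*1 + 0  (stop)
So 156/47 = [3; 3, 7, 2].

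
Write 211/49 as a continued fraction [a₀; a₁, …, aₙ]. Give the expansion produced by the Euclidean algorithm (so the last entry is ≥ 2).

211 = 4×49 + 15
49 = 3×15 + 4
15 = 3×4 + 3
4 = 1×3 + 1
3 = 3×1 + 0  (stop)
So 211/49 = [4; 3, 3, 1, 3].

[4; 3, 3, 1, 3]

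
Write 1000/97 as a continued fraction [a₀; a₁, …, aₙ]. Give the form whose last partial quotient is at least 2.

[10; 3, 4, 3, 2]

1000 = 10·97 + 30
97 = 3·30 + 7
30 = 4·7 + 2
7 = 3·2 + 1
2 = 2·1 + 0  (stop)
So 1000/97 = [10; 3, 4, 3, 2].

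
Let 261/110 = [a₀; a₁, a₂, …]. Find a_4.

6

261 = 2·110 + 41   →  a_0 = 2
110 = 2·41 + 28   →  a_1 = 2
41 = 1·28 + 13   →  a_2 = 1
28 = 2·13 + 2   →  a_3 = 2
13 = 6·2 + 1   →  a_4 = 6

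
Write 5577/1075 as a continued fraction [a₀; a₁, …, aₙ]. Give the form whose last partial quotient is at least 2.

[5; 5, 3, 9, 3, 2]

5577 = 5·1075 + 202
1075 = 5·202 + 65
202 = 3·65 + 7
65 = 9·7 + 2
7 = 3·2 + 1
2 = 2·1 + 0  (stop)
So 5577/1075 = [5; 5, 3, 9, 3, 2].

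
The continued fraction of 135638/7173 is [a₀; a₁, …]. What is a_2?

135638 = 18·7173 + 6524   →  a_0 = 18
7173 = 1·6524 + 649   →  a_1 = 1
6524 = 10·649 + 34   →  a_2 = 10

10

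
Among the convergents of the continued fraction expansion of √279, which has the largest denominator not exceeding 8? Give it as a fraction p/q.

117/7

√279 = [16; 1, 2, 2, 1, 2, 2, 1, 32, …] (period length 8).
Convergents:
  p_0/q_0 = 16/1
  p_1/q_1 = 17/1
  p_2/q_2 = 50/3
  p_3/q_3 = 117/7
  p_4/q_4 = 167/10
q_3 = 7 ≤ 8 < 10 = q_4, so the answer is 117/7.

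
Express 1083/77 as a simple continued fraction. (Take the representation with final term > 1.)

1083 = 14*77 + 5
77 = 15*5 + 2
5 = 2*2 + 1
2 = 2*1 + 0  (stop)
So 1083/77 = [14; 15, 2, 2].

[14; 15, 2, 2]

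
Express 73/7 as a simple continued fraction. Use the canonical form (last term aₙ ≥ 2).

[10; 2, 3]

73 = 10·7 + 3
7 = 2·3 + 1
3 = 3·1 + 0  (stop)
So 73/7 = [10; 2, 3].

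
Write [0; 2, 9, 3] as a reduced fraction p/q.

28/59

Fold from the inside: start with 3/1.
  9 + 1/3 = 28/3
  2 + 3/28 = 59/28
  0 + 28/59 = 28/59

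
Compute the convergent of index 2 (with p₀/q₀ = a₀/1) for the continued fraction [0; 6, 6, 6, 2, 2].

Using pₖ = aₖpₖ₋₁ + pₖ₋₂, qₖ = aₖqₖ₋₁ + qₖ₋₂ (with p₋₁=1, p₋₂=0, q₋₁=0, q₋₂=1):
  k=0: a=0, p=0, q=1
  k=1: a=6, p=1, q=6
  k=2: a=6, p=6, q=37

6/37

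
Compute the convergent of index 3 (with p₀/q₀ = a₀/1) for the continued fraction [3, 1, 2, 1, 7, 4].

15/4

Using pₖ = aₖpₖ₋₁ + pₖ₋₂, qₖ = aₖqₖ₋₁ + qₖ₋₂ (with p₋₁=1, p₋₂=0, q₋₁=0, q₋₂=1):
  k=0: a=3, p=3, q=1
  k=1: a=1, p=4, q=1
  k=2: a=2, p=11, q=3
  k=3: a=1, p=15, q=4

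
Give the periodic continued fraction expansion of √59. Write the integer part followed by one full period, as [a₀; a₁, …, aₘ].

a₀ = ⌊√59⌋ = 7.

[7; 1, 2, 7, 2, 1, 14]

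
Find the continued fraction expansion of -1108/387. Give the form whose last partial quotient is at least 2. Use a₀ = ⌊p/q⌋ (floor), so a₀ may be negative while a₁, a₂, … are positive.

-1108 = -3·387 + 53
387 = 7·53 + 16
53 = 3·16 + 5
16 = 3·5 + 1
5 = 5·1 + 0  (stop)
So -1108/387 = [-3; 7, 3, 3, 5].

[-3; 7, 3, 3, 5]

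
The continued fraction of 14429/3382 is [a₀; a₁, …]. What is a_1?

14429 = 4·3382 + 901   →  a_0 = 4
3382 = 3·901 + 679   →  a_1 = 3

3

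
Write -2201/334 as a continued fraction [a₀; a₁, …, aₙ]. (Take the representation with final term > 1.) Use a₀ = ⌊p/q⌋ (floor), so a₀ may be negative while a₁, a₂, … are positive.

[-7; 2, 2, 3, 1, 1, 8]

-2201 = -7×334 + 137
334 = 2×137 + 60
137 = 2×60 + 17
60 = 3×17 + 9
17 = 1×9 + 8
9 = 1×8 + 1
8 = 8×1 + 0  (stop)
So -2201/334 = [-7; 2, 2, 3, 1, 1, 8].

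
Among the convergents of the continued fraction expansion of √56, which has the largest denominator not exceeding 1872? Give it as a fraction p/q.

13455/1798

√56 = [7; 2, 14, …] (period length 2).
Convergents:
  p_0/q_0 = 7/1
  p_1/q_1 = 15/2
  p_2/q_2 = 217/29
  p_3/q_3 = 449/60
  p_4/q_4 = 6503/869
  p_5/q_5 = 13455/1798
  p_6/q_6 = 194873/26041
q_5 = 1798 ≤ 1872 < 26041 = q_6, so the answer is 13455/1798.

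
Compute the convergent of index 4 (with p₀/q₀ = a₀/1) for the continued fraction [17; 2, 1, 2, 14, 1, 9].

1998/115

Using pₖ = aₖpₖ₋₁ + pₖ₋₂, qₖ = aₖqₖ₋₁ + qₖ₋₂ (with p₋₁=1, p₋₂=0, q₋₁=0, q₋₂=1):
  k=0: a=17, p=17, q=1
  k=1: a=2, p=35, q=2
  k=2: a=1, p=52, q=3
  k=3: a=2, p=139, q=8
  k=4: a=14, p=1998, q=115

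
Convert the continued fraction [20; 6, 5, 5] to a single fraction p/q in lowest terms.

3246/161

Using pₖ = aₖpₖ₋₁ + pₖ₋₂ and qₖ = aₖqₖ₋₁ + qₖ₋₂:
  k=0: a=20, p=20, q=1
  k=1: a=6, p=121, q=6
  k=2: a=5, p=625, q=31
  k=3: a=5, p=3246, q=161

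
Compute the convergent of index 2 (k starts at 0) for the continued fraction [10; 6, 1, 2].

Using pₖ = aₖpₖ₋₁ + pₖ₋₂, qₖ = aₖqₖ₋₁ + qₖ₋₂ (with p₋₁=1, p₋₂=0, q₋₁=0, q₋₂=1):
  k=0: a=10, p=10, q=1
  k=1: a=6, p=61, q=6
  k=2: a=1, p=71, q=7

71/7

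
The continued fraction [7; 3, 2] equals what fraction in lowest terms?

Fold from the inside: start with 2/1.
  3 + 1/2 = 7/2
  7 + 2/7 = 51/7

51/7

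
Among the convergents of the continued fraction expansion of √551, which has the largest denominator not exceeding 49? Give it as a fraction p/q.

446/19

√551 = [23; 2, 8, 1, 8, 2, 46, …] (period length 6).
Convergents:
  p_0/q_0 = 23/1
  p_1/q_1 = 47/2
  p_2/q_2 = 399/17
  p_3/q_3 = 446/19
  p_4/q_4 = 3967/169
q_3 = 19 ≤ 49 < 169 = q_4, so the answer is 446/19.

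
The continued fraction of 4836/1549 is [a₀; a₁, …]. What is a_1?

4836 = 3·1549 + 189   →  a_0 = 3
1549 = 8·189 + 37   →  a_1 = 8

8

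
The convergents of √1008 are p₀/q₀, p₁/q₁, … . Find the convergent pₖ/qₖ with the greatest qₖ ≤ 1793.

32257/1016

√1008 = [31; 1, 2, 1, 62, …] (period length 4).
Convergents:
  p_0/q_0 = 31/1
  p_1/q_1 = 32/1
  p_2/q_2 = 95/3
  p_3/q_3 = 127/4
  p_4/q_4 = 7969/251
  p_5/q_5 = 8096/255
  p_6/q_6 = 24161/761
  p_7/q_7 = 32257/1016
  p_8/q_8 = 2024095/63753
q_7 = 1016 ≤ 1793 < 63753 = q_8, so the answer is 32257/1016.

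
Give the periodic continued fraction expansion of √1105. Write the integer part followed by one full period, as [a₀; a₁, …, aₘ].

a₀ = ⌊√1105⌋ = 33.
With m₀=0, d₀=1 and mₖ₊₁ = dₖaₖ − mₖ, dₖ₊₁ = (n − mₖ₊₁²)/dₖ, aₖ₊₁ = ⌊(a₀+mₖ₊₁)/dₖ₊₁⌋:
  k=1: m=33, d=16, a=4
  k=2: m=31, d=9, a=7
  k=3: m=32, d=9, a=7
  k=4: m=31, d=16, a=4
  k=5: m=33, d=1, a=66
d=1 and a=2a₀=66 at k=5, so the next step gives (m, d) = (33, 16) again — its k=1 value — and the period has length 5.

[33; 4, 7, 7, 4, 66]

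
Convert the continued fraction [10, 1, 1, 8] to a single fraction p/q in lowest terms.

179/17

Fold from the inside: start with 8/1.
  1 + 1/8 = 9/8
  1 + 8/9 = 17/9
  10 + 9/17 = 179/17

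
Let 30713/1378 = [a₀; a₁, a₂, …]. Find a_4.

30713 = 22·1378 + 397   →  a_0 = 22
1378 = 3·397 + 187   →  a_1 = 3
397 = 2·187 + 23   →  a_2 = 2
187 = 8·23 + 3   →  a_3 = 8
23 = 7·3 + 2   →  a_4 = 7

7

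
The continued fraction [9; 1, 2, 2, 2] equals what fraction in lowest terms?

Fold from the inside: start with 2/1.
  2 + 1/2 = 5/2
  2 + 2/5 = 12/5
  1 + 5/12 = 17/12
  9 + 12/17 = 165/17

165/17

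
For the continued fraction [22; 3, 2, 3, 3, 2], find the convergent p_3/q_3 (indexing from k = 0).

Using pₖ = aₖpₖ₋₁ + pₖ₋₂, qₖ = aₖqₖ₋₁ + qₖ₋₂ (with p₋₁=1, p₋₂=0, q₋₁=0, q₋₂=1):
  k=0: a=22, p=22, q=1
  k=1: a=3, p=67, q=3
  k=2: a=2, p=156, q=7
  k=3: a=3, p=535, q=24

535/24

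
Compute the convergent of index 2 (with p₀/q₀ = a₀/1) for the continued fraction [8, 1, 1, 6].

17/2

Using pₖ = aₖpₖ₋₁ + pₖ₋₂, qₖ = aₖqₖ₋₁ + qₖ₋₂ (with p₋₁=1, p₋₂=0, q₋₁=0, q₋₂=1):
  k=0: a=8, p=8, q=1
  k=1: a=1, p=9, q=1
  k=2: a=1, p=17, q=2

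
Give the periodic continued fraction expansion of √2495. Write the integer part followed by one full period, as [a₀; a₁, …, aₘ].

a₀ = ⌊√2495⌋ = 49.
With m₀=0, d₀=1 and mₖ₊₁ = dₖaₖ − mₖ, dₖ₊₁ = (n − mₖ₊₁²)/dₖ, aₖ₊₁ = ⌊(a₀+mₖ₊₁)/dₖ₊₁⌋:
  k=1: m=49, d=94, a=1
  k=2: m=45, d=5, a=18
  k=3: m=45, d=94, a=1
  k=4: m=49, d=1, a=98
d=1 and a=2a₀=98 at k=4, so the next step gives (m, d) = (49, 94) again — its k=1 value — and the period has length 4.

[49; 1, 18, 1, 98]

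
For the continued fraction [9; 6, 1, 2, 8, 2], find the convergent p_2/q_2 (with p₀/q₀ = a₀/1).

64/7

Using pₖ = aₖpₖ₋₁ + pₖ₋₂, qₖ = aₖqₖ₋₁ + qₖ₋₂ (with p₋₁=1, p₋₂=0, q₋₁=0, q₋₂=1):
  k=0: a=9, p=9, q=1
  k=1: a=6, p=55, q=6
  k=2: a=1, p=64, q=7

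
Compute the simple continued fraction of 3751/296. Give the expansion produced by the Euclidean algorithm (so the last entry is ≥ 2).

3751 = 12*296 + 199
296 = 1*199 + 97
199 = 2*97 + 5
97 = 19*5 + 2
5 = 2*2 + 1
2 = 2*1 + 0  (stop)
So 3751/296 = [12; 1, 2, 19, 2, 2].

[12; 1, 2, 19, 2, 2]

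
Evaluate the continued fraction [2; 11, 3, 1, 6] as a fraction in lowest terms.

635/304

Fold from the inside: start with 6/1.
  1 + 1/6 = 7/6
  3 + 6/7 = 27/7
  11 + 7/27 = 304/27
  2 + 27/304 = 635/304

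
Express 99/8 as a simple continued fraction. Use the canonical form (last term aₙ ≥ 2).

99 = 12·8 + 3
8 = 2·3 + 2
3 = 1·2 + 1
2 = 2·1 + 0  (stop)
So 99/8 = [12; 2, 1, 2].

[12; 2, 1, 2]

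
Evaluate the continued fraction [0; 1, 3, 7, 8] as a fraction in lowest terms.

179/236

Fold from the inside: start with 8/1.
  7 + 1/8 = 57/8
  3 + 8/57 = 179/57
  1 + 57/179 = 236/179
  0 + 179/236 = 179/236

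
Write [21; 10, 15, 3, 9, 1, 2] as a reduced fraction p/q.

292859/13880

Using pₖ = aₖpₖ₋₁ + pₖ₋₂ and qₖ = aₖqₖ₋₁ + qₖ₋₂:
  k=0: a=21, p=21, q=1
  k=1: a=10, p=211, q=10
  k=2: a=15, p=3186, q=151
  k=3: a=3, p=9769, q=463
  k=4: a=9, p=91107, q=4318
  k=5: a=1, p=100876, q=4781
  k=6: a=2, p=292859, q=13880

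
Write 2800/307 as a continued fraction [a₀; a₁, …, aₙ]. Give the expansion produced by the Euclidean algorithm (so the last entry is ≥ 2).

2800 = 9*307 + 37
307 = 8*37 + 11
37 = 3*11 + 4
11 = 2*4 + 3
4 = 1*3 + 1
3 = 3*1 + 0  (stop)
So 2800/307 = [9; 8, 3, 2, 1, 3].

[9; 8, 3, 2, 1, 3]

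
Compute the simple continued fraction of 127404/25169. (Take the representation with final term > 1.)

127404 = 5×25169 + 1559
25169 = 16×1559 + 225
1559 = 6×225 + 209
225 = 1×209 + 16
209 = 13×16 + 1
16 = 16×1 + 0  (stop)
So 127404/25169 = [5; 16, 6, 1, 13, 16].

[5; 16, 6, 1, 13, 16]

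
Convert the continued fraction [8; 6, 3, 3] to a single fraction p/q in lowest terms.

514/63

Fold from the inside: start with 3/1.
  3 + 1/3 = 10/3
  6 + 3/10 = 63/10
  8 + 10/63 = 514/63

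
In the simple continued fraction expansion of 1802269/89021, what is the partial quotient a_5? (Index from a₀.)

11

1802269 = 20·89021 + 21849   →  a_0 = 20
89021 = 4·21849 + 1625   →  a_1 = 4
21849 = 13·1625 + 724   →  a_2 = 13
1625 = 2·724 + 177   →  a_3 = 2
724 = 4·177 + 16   →  a_4 = 4
177 = 11·16 + 1   →  a_5 = 11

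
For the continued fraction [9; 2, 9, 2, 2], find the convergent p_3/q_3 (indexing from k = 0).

379/40

Using pₖ = aₖpₖ₋₁ + pₖ₋₂, qₖ = aₖqₖ₋₁ + qₖ₋₂ (with p₋₁=1, p₋₂=0, q₋₁=0, q₋₂=1):
  k=0: a=9, p=9, q=1
  k=1: a=2, p=19, q=2
  k=2: a=9, p=180, q=19
  k=3: a=2, p=379, q=40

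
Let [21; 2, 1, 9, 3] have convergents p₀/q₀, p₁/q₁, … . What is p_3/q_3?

619/29

Using pₖ = aₖpₖ₋₁ + pₖ₋₂, qₖ = aₖqₖ₋₁ + qₖ₋₂ (with p₋₁=1, p₋₂=0, q₋₁=0, q₋₂=1):
  k=0: a=21, p=21, q=1
  k=1: a=2, p=43, q=2
  k=2: a=1, p=64, q=3
  k=3: a=9, p=619, q=29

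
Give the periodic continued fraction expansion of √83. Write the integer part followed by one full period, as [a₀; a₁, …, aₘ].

a₀ = ⌊√83⌋ = 9.
With m₀=0, d₀=1 and mₖ₊₁ = dₖaₖ − mₖ, dₖ₊₁ = (n − mₖ₊₁²)/dₖ, aₖ₊₁ = ⌊(a₀+mₖ₊₁)/dₖ₊₁⌋:
  k=1: m=9, d=2, a=9
  k=2: m=9, d=1, a=18
d=1 and a=2a₀=18 at k=2, so the next step gives (m, d) = (9, 2) again — its k=1 value — and the period has length 2.

[9; 9, 18]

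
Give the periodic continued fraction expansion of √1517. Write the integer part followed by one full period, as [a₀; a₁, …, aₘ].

[38; 1, 18, 2, 18, 1, 76]

a₀ = ⌊√1517⌋ = 38.
With m₀=0, d₀=1 and mₖ₊₁ = dₖaₖ − mₖ, dₖ₊₁ = (n − mₖ₊₁²)/dₖ, aₖ₊₁ = ⌊(a₀+mₖ₊₁)/dₖ₊₁⌋:
  k=1: m=38, d=73, a=1
  k=2: m=35, d=4, a=18
  k=3: m=37, d=37, a=2
  k=4: m=37, d=4, a=18
  k=5: m=35, d=73, a=1
  k=6: m=38, d=1, a=76
d=1 and a=2a₀=76 at k=6, so the next step gives (m, d) = (38, 73) again — its k=1 value — and the period has length 6.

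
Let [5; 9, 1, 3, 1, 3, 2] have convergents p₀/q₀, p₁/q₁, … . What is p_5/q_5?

Using pₖ = aₖpₖ₋₁ + pₖ₋₂, qₖ = aₖqₖ₋₁ + qₖ₋₂ (with p₋₁=1, p₋₂=0, q₋₁=0, q₋₂=1):
  k=0: a=5, p=5, q=1
  k=1: a=9, p=46, q=9
  k=2: a=1, p=51, q=10
  k=3: a=3, p=199, q=39
  k=4: a=1, p=250, q=49
  k=5: a=3, p=949, q=186

949/186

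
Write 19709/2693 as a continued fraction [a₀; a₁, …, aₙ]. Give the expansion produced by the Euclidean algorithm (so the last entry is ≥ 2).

19709 = 7×2693 + 858
2693 = 3×858 + 119
858 = 7×119 + 25
119 = 4×25 + 19
25 = 1×19 + 6
19 = 3×6 + 1
6 = 6×1 + 0  (stop)
So 19709/2693 = [7; 3, 7, 4, 1, 3, 6].

[7; 3, 7, 4, 1, 3, 6]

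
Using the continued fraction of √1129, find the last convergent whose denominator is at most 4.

√1129 = [33; 1, 1, 1, 1, 66, …] (period length 5).
Convergents:
  p_0/q_0 = 33/1
  p_1/q_1 = 34/1
  p_2/q_2 = 67/2
  p_3/q_3 = 101/3
  p_4/q_4 = 168/5
q_3 = 3 ≤ 4 < 5 = q_4, so the answer is 101/3.

101/3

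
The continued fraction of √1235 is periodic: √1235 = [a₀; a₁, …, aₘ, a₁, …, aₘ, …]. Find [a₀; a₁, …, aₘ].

a₀ = ⌊√1235⌋ = 35.
With m₀=0, d₀=1 and mₖ₊₁ = dₖaₖ − mₖ, dₖ₊₁ = (n − mₖ₊₁²)/dₖ, aₖ₊₁ = ⌊(a₀+mₖ₊₁)/dₖ₊₁⌋:
  k=1: m=35, d=10, a=7
  k=2: m=35, d=1, a=70
d=1 and a=2a₀=70 at k=2, so the next step gives (m, d) = (35, 10) again — its k=1 value — and the period has length 2.

[35; 7, 70]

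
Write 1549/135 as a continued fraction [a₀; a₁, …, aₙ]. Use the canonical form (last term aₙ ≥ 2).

1549 = 11·135 + 64
135 = 2·64 + 7
64 = 9·7 + 1
7 = 7·1 + 0  (stop)
So 1549/135 = [11; 2, 9, 7].

[11; 2, 9, 7]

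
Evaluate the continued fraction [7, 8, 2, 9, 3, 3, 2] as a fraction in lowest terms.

Fold from the inside: start with 2/1.
  3 + 1/2 = 7/2
  3 + 2/7 = 23/7
  9 + 7/23 = 214/23
  2 + 23/214 = 451/214
  8 + 214/451 = 3822/451
  7 + 451/3822 = 27205/3822

27205/3822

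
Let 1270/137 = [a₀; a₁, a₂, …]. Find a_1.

3

1270 = 9·137 + 37   →  a_0 = 9
137 = 3·37 + 26   →  a_1 = 3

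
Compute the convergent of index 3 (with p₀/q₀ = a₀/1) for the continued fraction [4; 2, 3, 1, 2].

40/9

Using pₖ = aₖpₖ₋₁ + pₖ₋₂, qₖ = aₖqₖ₋₁ + qₖ₋₂ (with p₋₁=1, p₋₂=0, q₋₁=0, q₋₂=1):
  k=0: a=4, p=4, q=1
  k=1: a=2, p=9, q=2
  k=2: a=3, p=31, q=7
  k=3: a=1, p=40, q=9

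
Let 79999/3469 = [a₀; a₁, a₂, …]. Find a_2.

79999 = 23·3469 + 212   →  a_0 = 23
3469 = 16·212 + 77   →  a_1 = 16
212 = 2·77 + 58   →  a_2 = 2

2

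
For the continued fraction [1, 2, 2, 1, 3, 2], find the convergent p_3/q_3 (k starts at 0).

Using pₖ = aₖpₖ₋₁ + pₖ₋₂, qₖ = aₖqₖ₋₁ + qₖ₋₂ (with p₋₁=1, p₋₂=0, q₋₁=0, q₋₂=1):
  k=0: a=1, p=1, q=1
  k=1: a=2, p=3, q=2
  k=2: a=2, p=7, q=5
  k=3: a=1, p=10, q=7

10/7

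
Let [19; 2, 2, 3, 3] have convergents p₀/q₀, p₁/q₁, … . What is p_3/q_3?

330/17

Using pₖ = aₖpₖ₋₁ + pₖ₋₂, qₖ = aₖqₖ₋₁ + qₖ₋₂ (with p₋₁=1, p₋₂=0, q₋₁=0, q₋₂=1):
  k=0: a=19, p=19, q=1
  k=1: a=2, p=39, q=2
  k=2: a=2, p=97, q=5
  k=3: a=3, p=330, q=17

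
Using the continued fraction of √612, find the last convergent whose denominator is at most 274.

√612 = [24; 1, 2, 1, 4, 1, 2, 1, 48, …] (period length 8).
Convergents:
  p_0/q_0 = 24/1
  p_1/q_1 = 25/1
  p_2/q_2 = 74/3
  p_3/q_3 = 99/4
  p_4/q_4 = 470/19
  p_5/q_5 = 569/23
  p_6/q_6 = 1608/65
  p_7/q_7 = 2177/88
  p_8/q_8 = 106104/4289
q_7 = 88 ≤ 274 < 4289 = q_8, so the answer is 2177/88.

2177/88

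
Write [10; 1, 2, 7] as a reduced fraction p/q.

235/22

Fold from the inside: start with 7/1.
  2 + 1/7 = 15/7
  1 + 7/15 = 22/15
  10 + 15/22 = 235/22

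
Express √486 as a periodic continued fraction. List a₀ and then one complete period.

[22; 22, 44]

a₀ = ⌊√486⌋ = 22.
With m₀=0, d₀=1 and mₖ₊₁ = dₖaₖ − mₖ, dₖ₊₁ = (n − mₖ₊₁²)/dₖ, aₖ₊₁ = ⌊(a₀+mₖ₊₁)/dₖ₊₁⌋:
  k=1: m=22, d=2, a=22
  k=2: m=22, d=1, a=44
d=1 and a=2a₀=44 at k=2, so the next step gives (m, d) = (22, 2) again — its k=1 value — and the period has length 2.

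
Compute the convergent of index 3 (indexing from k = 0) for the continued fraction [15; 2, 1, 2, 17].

Using pₖ = aₖpₖ₋₁ + pₖ₋₂, qₖ = aₖqₖ₋₁ + qₖ₋₂ (with p₋₁=1, p₋₂=0, q₋₁=0, q₋₂=1):
  k=0: a=15, p=15, q=1
  k=1: a=2, p=31, q=2
  k=2: a=1, p=46, q=3
  k=3: a=2, p=123, q=8

123/8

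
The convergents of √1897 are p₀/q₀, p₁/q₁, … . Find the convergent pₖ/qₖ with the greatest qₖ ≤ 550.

√1897 = [43; 1, 1, 4, 12, 4, 1, 1, 86, …] (period length 8).
Convergents:
  p_0/q_0 = 43/1
  p_1/q_1 = 44/1
  p_2/q_2 = 87/2
  p_3/q_3 = 392/9
  p_4/q_4 = 4791/110
  p_5/q_5 = 19556/449
  p_6/q_6 = 24347/559
q_5 = 449 ≤ 550 < 559 = q_6, so the answer is 19556/449.

19556/449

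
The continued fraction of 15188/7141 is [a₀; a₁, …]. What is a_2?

15188 = 2·7141 + 906   →  a_0 = 2
7141 = 7·906 + 799   →  a_1 = 7
906 = 1·799 + 107   →  a_2 = 1

1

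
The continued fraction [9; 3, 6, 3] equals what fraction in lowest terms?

Fold from the inside: start with 3/1.
  6 + 1/3 = 19/3
  3 + 3/19 = 60/19
  9 + 19/60 = 559/60

559/60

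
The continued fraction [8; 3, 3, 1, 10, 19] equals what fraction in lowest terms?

22205/2673

Using pₖ = aₖpₖ₋₁ + pₖ₋₂ and qₖ = aₖqₖ₋₁ + qₖ₋₂:
  k=0: a=8, p=8, q=1
  k=1: a=3, p=25, q=3
  k=2: a=3, p=83, q=10
  k=3: a=1, p=108, q=13
  k=4: a=10, p=1163, q=140
  k=5: a=19, p=22205, q=2673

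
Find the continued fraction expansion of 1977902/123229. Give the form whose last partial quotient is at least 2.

[16; 19, 1, 3, 13, 2, 3, 16]

1977902 = 16×123229 + 6238
123229 = 19×6238 + 4707
6238 = 1×4707 + 1531
4707 = 3×1531 + 114
1531 = 13×114 + 49
114 = 2×49 + 16
49 = 3×16 + 1
16 = 16×1 + 0  (stop)
So 1977902/123229 = [16; 19, 1, 3, 13, 2, 3, 16].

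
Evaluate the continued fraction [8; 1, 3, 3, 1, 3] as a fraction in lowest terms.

561/64

Using pₖ = aₖpₖ₋₁ + pₖ₋₂ and qₖ = aₖqₖ₋₁ + qₖ₋₂:
  k=0: a=8, p=8, q=1
  k=1: a=1, p=9, q=1
  k=2: a=3, p=35, q=4
  k=3: a=3, p=114, q=13
  k=4: a=1, p=149, q=17
  k=5: a=3, p=561, q=64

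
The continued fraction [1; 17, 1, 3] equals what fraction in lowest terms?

75/71

Using pₖ = aₖpₖ₋₁ + pₖ₋₂ and qₖ = aₖqₖ₋₁ + qₖ₋₂:
  k=0: a=1, p=1, q=1
  k=1: a=17, p=18, q=17
  k=2: a=1, p=19, q=18
  k=3: a=3, p=75, q=71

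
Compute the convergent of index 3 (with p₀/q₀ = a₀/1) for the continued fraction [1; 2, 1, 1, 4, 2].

7/5

Using pₖ = aₖpₖ₋₁ + pₖ₋₂, qₖ = aₖqₖ₋₁ + qₖ₋₂ (with p₋₁=1, p₋₂=0, q₋₁=0, q₋₂=1):
  k=0: a=1, p=1, q=1
  k=1: a=2, p=3, q=2
  k=2: a=1, p=4, q=3
  k=3: a=1, p=7, q=5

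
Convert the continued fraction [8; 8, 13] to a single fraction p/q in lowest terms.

853/105

Using pₖ = aₖpₖ₋₁ + pₖ₋₂ and qₖ = aₖqₖ₋₁ + qₖ₋₂:
  k=0: a=8, p=8, q=1
  k=1: a=8, p=65, q=8
  k=2: a=13, p=853, q=105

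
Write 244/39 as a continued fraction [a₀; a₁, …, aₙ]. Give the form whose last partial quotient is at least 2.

[6; 3, 1, 9]

244 = 6×39 + 10
39 = 3×10 + 9
10 = 1×9 + 1
9 = 9×1 + 0  (stop)
So 244/39 = [6; 3, 1, 9].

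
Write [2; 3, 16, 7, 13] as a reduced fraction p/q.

Fold from the inside: start with 13/1.
  7 + 1/13 = 92/13
  16 + 13/92 = 1485/92
  3 + 92/1485 = 4547/1485
  2 + 1485/4547 = 10579/4547

10579/4547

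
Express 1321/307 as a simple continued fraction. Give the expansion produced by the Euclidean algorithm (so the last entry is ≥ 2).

[4; 3, 3, 3, 9]

1321 = 4×307 + 93
307 = 3×93 + 28
93 = 3×28 + 9
28 = 3×9 + 1
9 = 9×1 + 0  (stop)
So 1321/307 = [4; 3, 3, 3, 9].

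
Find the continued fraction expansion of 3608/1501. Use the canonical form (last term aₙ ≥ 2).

[2; 2, 2, 10, 3, 9]

3608 = 2·1501 + 606
1501 = 2·606 + 289
606 = 2·289 + 28
289 = 10·28 + 9
28 = 3·9 + 1
9 = 9·1 + 0  (stop)
So 3608/1501 = [2; 2, 2, 10, 3, 9].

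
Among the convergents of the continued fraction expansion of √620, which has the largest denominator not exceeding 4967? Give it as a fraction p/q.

111576/4481

√620 = [24; 1, 8, 1, 48, …] (period length 4).
Convergents:
  p_0/q_0 = 24/1
  p_1/q_1 = 25/1
  p_2/q_2 = 224/9
  p_3/q_3 = 249/10
  p_4/q_4 = 12176/489
  p_5/q_5 = 12425/499
  p_6/q_6 = 111576/4481
  p_7/q_7 = 124001/4980
q_6 = 4481 ≤ 4967 < 4980 = q_7, so the answer is 111576/4481.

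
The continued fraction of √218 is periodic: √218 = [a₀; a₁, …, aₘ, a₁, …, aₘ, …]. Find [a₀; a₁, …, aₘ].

a₀ = ⌊√218⌋ = 14.
With m₀=0, d₀=1 and mₖ₊₁ = dₖaₖ − mₖ, dₖ₊₁ = (n − mₖ₊₁²)/dₖ, aₖ₊₁ = ⌊(a₀+mₖ₊₁)/dₖ₊₁⌋:
  k=1: m=14, d=22, a=1
  k=2: m=8, d=7, a=3
  k=3: m=13, d=7, a=3
  k=4: m=8, d=22, a=1
  k=5: m=14, d=1, a=28
d=1 and a=2a₀=28 at k=5, so the next step gives (m, d) = (14, 22) again — its k=1 value — and the period has length 5.

[14; 1, 3, 3, 1, 28]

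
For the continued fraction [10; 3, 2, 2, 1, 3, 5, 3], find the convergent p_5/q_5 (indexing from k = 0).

Using pₖ = aₖpₖ₋₁ + pₖ₋₂, qₖ = aₖqₖ₋₁ + qₖ₋₂ (with p₋₁=1, p₋₂=0, q₋₁=0, q₋₂=1):
  k=0: a=10, p=10, q=1
  k=1: a=3, p=31, q=3
  k=2: a=2, p=72, q=7
  k=3: a=2, p=175, q=17
  k=4: a=1, p=247, q=24
  k=5: a=3, p=916, q=89

916/89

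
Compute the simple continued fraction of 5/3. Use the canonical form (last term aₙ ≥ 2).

5 = 1*3 + 2
3 = 1*2 + 1
2 = 2*1 + 0  (stop)
So 5/3 = [1; 1, 2].

[1; 1, 2]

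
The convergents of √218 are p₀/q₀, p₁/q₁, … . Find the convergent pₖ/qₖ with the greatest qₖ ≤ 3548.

√218 = [14; 1, 3, 3, 1, 28, …] (period length 5).
Convergents:
  p_0/q_0 = 14/1
  p_1/q_1 = 15/1
  p_2/q_2 = 59/4
  p_3/q_3 = 192/13
  p_4/q_4 = 251/17
  p_5/q_5 = 7220/489
  p_6/q_6 = 7471/506
  p_7/q_7 = 29633/2007
  p_8/q_8 = 96370/6527
q_7 = 2007 ≤ 3548 < 6527 = q_8, so the answer is 29633/2007.

29633/2007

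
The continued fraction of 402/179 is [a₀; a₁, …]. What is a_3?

1

402 = 2·179 + 44   →  a_0 = 2
179 = 4·44 + 3   →  a_1 = 4
44 = 14·3 + 2   →  a_2 = 14
3 = 1·2 + 1   →  a_3 = 1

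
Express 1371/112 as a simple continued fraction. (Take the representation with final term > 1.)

1371 = 12×112 + 27
112 = 4×27 + 4
27 = 6×4 + 3
4 = 1×3 + 1
3 = 3×1 + 0  (stop)
So 1371/112 = [12; 4, 6, 1, 3].

[12; 4, 6, 1, 3]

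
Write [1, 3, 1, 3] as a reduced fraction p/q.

19/15

Using pₖ = aₖpₖ₋₁ + pₖ₋₂ and qₖ = aₖqₖ₋₁ + qₖ₋₂:
  k=0: a=1, p=1, q=1
  k=1: a=3, p=4, q=3
  k=2: a=1, p=5, q=4
  k=3: a=3, p=19, q=15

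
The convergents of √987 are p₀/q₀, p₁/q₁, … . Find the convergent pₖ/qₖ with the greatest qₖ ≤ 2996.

47439/1510

√987 = [31; 2, 2, 2, 62, …] (period length 4).
Convergents:
  p_0/q_0 = 31/1
  p_1/q_1 = 63/2
  p_2/q_2 = 157/5
  p_3/q_3 = 377/12
  p_4/q_4 = 23531/749
  p_5/q_5 = 47439/1510
  p_6/q_6 = 118409/3769
q_5 = 1510 ≤ 2996 < 3769 = q_6, so the answer is 47439/1510.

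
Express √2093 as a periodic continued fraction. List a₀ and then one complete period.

[45; 1, 2, 1, 90]

a₀ = ⌊√2093⌋ = 45.
With m₀=0, d₀=1 and mₖ₊₁ = dₖaₖ − mₖ, dₖ₊₁ = (n − mₖ₊₁²)/dₖ, aₖ₊₁ = ⌊(a₀+mₖ₊₁)/dₖ₊₁⌋:
  k=1: m=45, d=68, a=1
  k=2: m=23, d=23, a=2
  k=3: m=23, d=68, a=1
  k=4: m=45, d=1, a=90
d=1 and a=2a₀=90 at k=4, so the next step gives (m, d) = (45, 68) again — its k=1 value — and the period has length 4.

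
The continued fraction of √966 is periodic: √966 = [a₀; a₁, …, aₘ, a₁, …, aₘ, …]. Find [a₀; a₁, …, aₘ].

[31; 12, 2, 2, 2, 12, 62]

a₀ = ⌊√966⌋ = 31.
With m₀=0, d₀=1 and mₖ₊₁ = dₖaₖ − mₖ, dₖ₊₁ = (n − mₖ₊₁²)/dₖ, aₖ₊₁ = ⌊(a₀+mₖ₊₁)/dₖ₊₁⌋:
  k=1: m=31, d=5, a=12
  k=2: m=29, d=25, a=2
  k=3: m=21, d=21, a=2
  k=4: m=21, d=25, a=2
  k=5: m=29, d=5, a=12
  k=6: m=31, d=1, a=62
d=1 and a=2a₀=62 at k=6, so the next step gives (m, d) = (31, 5) again — its k=1 value — and the period has length 6.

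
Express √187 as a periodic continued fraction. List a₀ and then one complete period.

[13; 1, 2, 13, 2, 1, 26]

a₀ = ⌊√187⌋ = 13.
With m₀=0, d₀=1 and mₖ₊₁ = dₖaₖ − mₖ, dₖ₊₁ = (n − mₖ₊₁²)/dₖ, aₖ₊₁ = ⌊(a₀+mₖ₊₁)/dₖ₊₁⌋:
  k=1: m=13, d=18, a=1
  k=2: m=5, d=9, a=2
  k=3: m=13, d=2, a=13
  k=4: m=13, d=9, a=2
  k=5: m=5, d=18, a=1
  k=6: m=13, d=1, a=26
d=1 and a=2a₀=26 at k=6, so the next step gives (m, d) = (13, 18) again — its k=1 value — and the period has length 6.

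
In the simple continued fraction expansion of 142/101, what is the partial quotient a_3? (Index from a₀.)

142 = 1·101 + 41   →  a_0 = 1
101 = 2·41 + 19   →  a_1 = 2
41 = 2·19 + 3   →  a_2 = 2
19 = 6·3 + 1   →  a_3 = 6

6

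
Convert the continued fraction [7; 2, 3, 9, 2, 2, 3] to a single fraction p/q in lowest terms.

Using pₖ = aₖpₖ₋₁ + pₖ₋₂ and qₖ = aₖqₖ₋₁ + qₖ₋₂:
  k=0: a=7, p=7, q=1
  k=1: a=2, p=15, q=2
  k=2: a=3, p=52, q=7
  k=3: a=9, p=483, q=65
  k=4: a=2, p=1018, q=137
  k=5: a=2, p=2519, q=339
  k=6: a=3, p=8575, q=1154

8575/1154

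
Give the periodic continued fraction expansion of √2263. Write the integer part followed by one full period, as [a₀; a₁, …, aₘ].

[47; 1, 1, 3, 47, 3, 1, 1, 94]

a₀ = ⌊√2263⌋ = 47.
With m₀=0, d₀=1 and mₖ₊₁ = dₖaₖ − mₖ, dₖ₊₁ = (n − mₖ₊₁²)/dₖ, aₖ₊₁ = ⌊(a₀+mₖ₊₁)/dₖ₊₁⌋:
  k=1: m=47, d=54, a=1
  k=2: m=7, d=41, a=1
  k=3: m=34, d=27, a=3
  k=4: m=47, d=2, a=47
  k=5: m=47, d=27, a=3
  k=6: m=34, d=41, a=1
  k=7: m=7, d=54, a=1
  k=8: m=47, d=1, a=94
d=1 and a=2a₀=94 at k=8, so the next step gives (m, d) = (47, 54) again — its k=1 value — and the period has length 8.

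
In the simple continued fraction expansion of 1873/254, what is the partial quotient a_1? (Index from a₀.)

2

1873 = 7·254 + 95   →  a_0 = 7
254 = 2·95 + 64   →  a_1 = 2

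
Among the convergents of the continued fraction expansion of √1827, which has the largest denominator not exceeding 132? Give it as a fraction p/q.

4830/113

√1827 = [42; 1, 2, 1, 8, 1, 2, 1, 84, …] (period length 8).
Convergents:
  p_0/q_0 = 42/1
  p_1/q_1 = 43/1
  p_2/q_2 = 128/3
  p_3/q_3 = 171/4
  p_4/q_4 = 1496/35
  p_5/q_5 = 1667/39
  p_6/q_6 = 4830/113
  p_7/q_7 = 6497/152
q_6 = 113 ≤ 132 < 152 = q_7, so the answer is 4830/113.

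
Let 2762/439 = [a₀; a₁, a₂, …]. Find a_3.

2762 = 6·439 + 128   →  a_0 = 6
439 = 3·128 + 55   →  a_1 = 3
128 = 2·55 + 18   →  a_2 = 2
55 = 3·18 + 1   →  a_3 = 3

3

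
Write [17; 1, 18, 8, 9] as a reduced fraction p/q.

Using pₖ = aₖpₖ₋₁ + pₖ₋₂ and qₖ = aₖqₖ₋₁ + qₖ₋₂:
  k=0: a=17, p=17, q=1
  k=1: a=1, p=18, q=1
  k=2: a=18, p=341, q=19
  k=3: a=8, p=2746, q=153
  k=4: a=9, p=25055, q=1396

25055/1396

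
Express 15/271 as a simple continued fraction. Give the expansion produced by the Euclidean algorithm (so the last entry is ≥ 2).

[0; 18, 15]

15 = 0·271 + 15
271 = 18·15 + 1
15 = 15·1 + 0  (stop)
So 15/271 = [0; 18, 15].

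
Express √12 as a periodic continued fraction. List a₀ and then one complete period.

a₀ = ⌊√12⌋ = 3.

[3; 2, 6]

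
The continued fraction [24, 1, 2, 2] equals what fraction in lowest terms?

173/7

Using pₖ = aₖpₖ₋₁ + pₖ₋₂ and qₖ = aₖqₖ₋₁ + qₖ₋₂:
  k=0: a=24, p=24, q=1
  k=1: a=1, p=25, q=1
  k=2: a=2, p=74, q=3
  k=3: a=2, p=173, q=7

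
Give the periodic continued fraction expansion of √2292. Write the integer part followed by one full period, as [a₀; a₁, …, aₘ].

a₀ = ⌊√2292⌋ = 47.

[47; 1, 6, 1, 94]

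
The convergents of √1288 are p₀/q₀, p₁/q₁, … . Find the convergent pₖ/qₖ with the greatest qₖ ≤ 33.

√1288 = [35; 1, 7, 1, 70, …] (period length 4).
Convergents:
  p_0/q_0 = 35/1
  p_1/q_1 = 36/1
  p_2/q_2 = 287/8
  p_3/q_3 = 323/9
  p_4/q_4 = 22897/638
q_3 = 9 ≤ 33 < 638 = q_4, so the answer is 323/9.

323/9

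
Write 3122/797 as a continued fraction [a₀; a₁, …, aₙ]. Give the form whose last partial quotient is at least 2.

[3; 1, 11, 13, 5]

3122 = 3·797 + 731
797 = 1·731 + 66
731 = 11·66 + 5
66 = 13·5 + 1
5 = 5·1 + 0  (stop)
So 3122/797 = [3; 1, 11, 13, 5].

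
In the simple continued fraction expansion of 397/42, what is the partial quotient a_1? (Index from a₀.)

397 = 9·42 + 19   →  a_0 = 9
42 = 2·19 + 4   →  a_1 = 2

2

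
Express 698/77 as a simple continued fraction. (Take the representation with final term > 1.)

[9; 15, 2, 2]

698 = 9*77 + 5
77 = 15*5 + 2
5 = 2*2 + 1
2 = 2*1 + 0  (stop)
So 698/77 = [9; 15, 2, 2].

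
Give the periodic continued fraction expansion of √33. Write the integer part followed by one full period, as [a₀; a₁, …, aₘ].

a₀ = ⌊√33⌋ = 5.
With m₀=0, d₀=1 and mₖ₊₁ = dₖaₖ − mₖ, dₖ₊₁ = (n − mₖ₊₁²)/dₖ, aₖ₊₁ = ⌊(a₀+mₖ₊₁)/dₖ₊₁⌋:
  k=1: m=5, d=8, a=1
  k=2: m=3, d=3, a=2
  k=3: m=3, d=8, a=1
  k=4: m=5, d=1, a=10
d=1 and a=2a₀=10 at k=4, so the next step gives (m, d) = (5, 8) again — its k=1 value — and the period has length 4.

[5; 1, 2, 1, 10]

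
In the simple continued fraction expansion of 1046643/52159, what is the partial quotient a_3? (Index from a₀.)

1046643 = 20·52159 + 3463   →  a_0 = 20
52159 = 15·3463 + 214   →  a_1 = 15
3463 = 16·214 + 39   →  a_2 = 16
214 = 5·39 + 19   →  a_3 = 5

5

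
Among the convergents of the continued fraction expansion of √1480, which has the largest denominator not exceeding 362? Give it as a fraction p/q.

√1480 = [38; 2, 8, 19, 8, 2, 76, …] (period length 6).
Convergents:
  p_0/q_0 = 38/1
  p_1/q_1 = 77/2
  p_2/q_2 = 654/17
  p_3/q_3 = 12503/325
  p_4/q_4 = 100678/2617
q_3 = 325 ≤ 362 < 2617 = q_4, so the answer is 12503/325.

12503/325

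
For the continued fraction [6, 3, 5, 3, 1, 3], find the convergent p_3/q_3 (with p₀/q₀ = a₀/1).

Using pₖ = aₖpₖ₋₁ + pₖ₋₂, qₖ = aₖqₖ₋₁ + qₖ₋₂ (with p₋₁=1, p₋₂=0, q₋₁=0, q₋₂=1):
  k=0: a=6, p=6, q=1
  k=1: a=3, p=19, q=3
  k=2: a=5, p=101, q=16
  k=3: a=3, p=322, q=51

322/51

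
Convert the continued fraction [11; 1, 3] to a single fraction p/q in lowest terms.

Fold from the inside: start with 3/1.
  1 + 1/3 = 4/3
  11 + 3/4 = 47/4

47/4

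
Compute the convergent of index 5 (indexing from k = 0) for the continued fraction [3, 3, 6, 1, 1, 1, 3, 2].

Using pₖ = aₖpₖ₋₁ + pₖ₋₂, qₖ = aₖqₖ₋₁ + qₖ₋₂ (with p₋₁=1, p₋₂=0, q₋₁=0, q₋₂=1):
  k=0: a=3, p=3, q=1
  k=1: a=3, p=10, q=3
  k=2: a=6, p=63, q=19
  k=3: a=1, p=73, q=22
  k=4: a=1, p=136, q=41
  k=5: a=1, p=209, q=63

209/63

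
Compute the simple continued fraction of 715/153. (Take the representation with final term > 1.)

[4; 1, 2, 16, 1, 2]

715 = 4*153 + 103
153 = 1*103 + 50
103 = 2*50 + 3
50 = 16*3 + 2
3 = 1*2 + 1
2 = 2*1 + 0  (stop)
So 715/153 = [4; 1, 2, 16, 1, 2].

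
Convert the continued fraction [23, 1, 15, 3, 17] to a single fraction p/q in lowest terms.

Fold from the inside: start with 17/1.
  3 + 1/17 = 52/17
  15 + 17/52 = 797/52
  1 + 52/797 = 849/797
  23 + 797/849 = 20324/849

20324/849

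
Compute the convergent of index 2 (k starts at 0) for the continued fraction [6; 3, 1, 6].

25/4

Using pₖ = aₖpₖ₋₁ + pₖ₋₂, qₖ = aₖqₖ₋₁ + qₖ₋₂ (with p₋₁=1, p₋₂=0, q₋₁=0, q₋₂=1):
  k=0: a=6, p=6, q=1
  k=1: a=3, p=19, q=3
  k=2: a=1, p=25, q=4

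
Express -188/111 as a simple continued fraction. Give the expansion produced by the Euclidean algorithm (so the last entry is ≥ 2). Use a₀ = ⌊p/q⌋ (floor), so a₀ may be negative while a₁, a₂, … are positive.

[-2; 3, 3, 1, 3, 2]

-188 = -2*111 + 34
111 = 3*34 + 9
34 = 3*9 + 7
9 = 1*7 + 2
7 = 3*2 + 1
2 = 2*1 + 0  (stop)
So -188/111 = [-2; 3, 3, 1, 3, 2].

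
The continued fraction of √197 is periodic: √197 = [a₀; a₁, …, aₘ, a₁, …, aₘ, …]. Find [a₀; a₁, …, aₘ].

a₀ = ⌊√197⌋ = 14.
With m₀=0, d₀=1 and mₖ₊₁ = dₖaₖ − mₖ, dₖ₊₁ = (n − mₖ₊₁²)/dₖ, aₖ₊₁ = ⌊(a₀+mₖ₊₁)/dₖ₊₁⌋:
  k=1: m=14, d=1, a=28
d=1 and a=2a₀=28 at k=1, so the next step gives (m, d) = (14, 1) again — its k=1 value — and the period has length 1.

[14; 28]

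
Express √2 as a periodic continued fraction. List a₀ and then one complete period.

a₀ = ⌊√2⌋ = 1.
With m₀=0, d₀=1 and mₖ₊₁ = dₖaₖ − mₖ, dₖ₊₁ = (n − mₖ₊₁²)/dₖ, aₖ₊₁ = ⌊(a₀+mₖ₊₁)/dₖ₊₁⌋:
  k=1: m=1, d=1, a=2
d=1 and a=2a₀=2 at k=1, so the next step gives (m, d) = (1, 1) again — its k=1 value — and the period has length 1.

[1; 2]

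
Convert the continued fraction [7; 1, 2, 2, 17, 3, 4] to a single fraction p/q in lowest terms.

12449/1614

Using pₖ = aₖpₖ₋₁ + pₖ₋₂ and qₖ = aₖqₖ₋₁ + qₖ₋₂:
  k=0: a=7, p=7, q=1
  k=1: a=1, p=8, q=1
  k=2: a=2, p=23, q=3
  k=3: a=2, p=54, q=7
  k=4: a=17, p=941, q=122
  k=5: a=3, p=2877, q=373
  k=6: a=4, p=12449, q=1614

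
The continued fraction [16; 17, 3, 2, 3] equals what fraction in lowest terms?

6664/415

Fold from the inside: start with 3/1.
  2 + 1/3 = 7/3
  3 + 3/7 = 24/7
  17 + 7/24 = 415/24
  16 + 24/415 = 6664/415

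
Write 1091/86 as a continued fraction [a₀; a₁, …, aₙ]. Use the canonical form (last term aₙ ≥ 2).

1091 = 12×86 + 59
86 = 1×59 + 27
59 = 2×27 + 5
27 = 5×5 + 2
5 = 2×2 + 1
2 = 2×1 + 0  (stop)
So 1091/86 = [12; 1, 2, 5, 2, 2].

[12; 1, 2, 5, 2, 2]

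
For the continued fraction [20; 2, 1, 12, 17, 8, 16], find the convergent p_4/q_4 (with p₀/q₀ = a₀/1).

13202/649

Using pₖ = aₖpₖ₋₁ + pₖ₋₂, qₖ = aₖqₖ₋₁ + qₖ₋₂ (with p₋₁=1, p₋₂=0, q₋₁=0, q₋₂=1):
  k=0: a=20, p=20, q=1
  k=1: a=2, p=41, q=2
  k=2: a=1, p=61, q=3
  k=3: a=12, p=773, q=38
  k=4: a=17, p=13202, q=649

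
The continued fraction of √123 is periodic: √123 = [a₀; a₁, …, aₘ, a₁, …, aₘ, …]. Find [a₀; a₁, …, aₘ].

[11; 11, 22]

a₀ = ⌊√123⌋ = 11.
With m₀=0, d₀=1 and mₖ₊₁ = dₖaₖ − mₖ, dₖ₊₁ = (n − mₖ₊₁²)/dₖ, aₖ₊₁ = ⌊(a₀+mₖ₊₁)/dₖ₊₁⌋:
  k=1: m=11, d=2, a=11
  k=2: m=11, d=1, a=22
d=1 and a=2a₀=22 at k=2, so the next step gives (m, d) = (11, 2) again — its k=1 value — and the period has length 2.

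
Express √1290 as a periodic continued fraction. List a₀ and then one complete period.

a₀ = ⌊√1290⌋ = 35.

[35; 1, 10, 1, 70]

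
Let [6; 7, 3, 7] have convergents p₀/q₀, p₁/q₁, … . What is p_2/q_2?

Using pₖ = aₖpₖ₋₁ + pₖ₋₂, qₖ = aₖqₖ₋₁ + qₖ₋₂ (with p₋₁=1, p₋₂=0, q₋₁=0, q₋₂=1):
  k=0: a=6, p=6, q=1
  k=1: a=7, p=43, q=7
  k=2: a=3, p=135, q=22

135/22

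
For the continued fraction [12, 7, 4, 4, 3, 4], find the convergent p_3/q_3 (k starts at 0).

Using pₖ = aₖpₖ₋₁ + pₖ₋₂, qₖ = aₖqₖ₋₁ + qₖ₋₂ (with p₋₁=1, p₋₂=0, q₋₁=0, q₋₂=1):
  k=0: a=12, p=12, q=1
  k=1: a=7, p=85, q=7
  k=2: a=4, p=352, q=29
  k=3: a=4, p=1493, q=123

1493/123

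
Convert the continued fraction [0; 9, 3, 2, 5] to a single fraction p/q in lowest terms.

Using pₖ = aₖpₖ₋₁ + pₖ₋₂ and qₖ = aₖqₖ₋₁ + qₖ₋₂:
  k=0: a=0, p=0, q=1
  k=1: a=9, p=1, q=9
  k=2: a=3, p=3, q=28
  k=3: a=2, p=7, q=65
  k=4: a=5, p=38, q=353

38/353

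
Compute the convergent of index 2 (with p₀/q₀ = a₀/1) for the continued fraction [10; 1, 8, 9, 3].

98/9

Using pₖ = aₖpₖ₋₁ + pₖ₋₂, qₖ = aₖqₖ₋₁ + qₖ₋₂ (with p₋₁=1, p₋₂=0, q₋₁=0, q₋₂=1):
  k=0: a=10, p=10, q=1
  k=1: a=1, p=11, q=1
  k=2: a=8, p=98, q=9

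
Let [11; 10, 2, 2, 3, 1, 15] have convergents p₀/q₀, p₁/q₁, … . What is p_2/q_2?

Using pₖ = aₖpₖ₋₁ + pₖ₋₂, qₖ = aₖqₖ₋₁ + qₖ₋₂ (with p₋₁=1, p₋₂=0, q₋₁=0, q₋₂=1):
  k=0: a=11, p=11, q=1
  k=1: a=10, p=111, q=10
  k=2: a=2, p=233, q=21

233/21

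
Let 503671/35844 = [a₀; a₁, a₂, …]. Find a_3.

10

503671 = 14·35844 + 1855   →  a_0 = 14
35844 = 19·1855 + 599   →  a_1 = 19
1855 = 3·599 + 58   →  a_2 = 3
599 = 10·58 + 19   →  a_3 = 10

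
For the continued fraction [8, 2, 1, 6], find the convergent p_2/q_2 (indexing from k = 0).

Using pₖ = aₖpₖ₋₁ + pₖ₋₂, qₖ = aₖqₖ₋₁ + qₖ₋₂ (with p₋₁=1, p₋₂=0, q₋₁=0, q₋₂=1):
  k=0: a=8, p=8, q=1
  k=1: a=2, p=17, q=2
  k=2: a=1, p=25, q=3

25/3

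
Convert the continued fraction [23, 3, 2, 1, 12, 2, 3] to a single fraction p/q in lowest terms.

Fold from the inside: start with 3/1.
  2 + 1/3 = 7/3
  12 + 3/7 = 87/7
  1 + 7/87 = 94/87
  2 + 87/94 = 275/94
  3 + 94/275 = 919/275
  23 + 275/919 = 21412/919

21412/919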